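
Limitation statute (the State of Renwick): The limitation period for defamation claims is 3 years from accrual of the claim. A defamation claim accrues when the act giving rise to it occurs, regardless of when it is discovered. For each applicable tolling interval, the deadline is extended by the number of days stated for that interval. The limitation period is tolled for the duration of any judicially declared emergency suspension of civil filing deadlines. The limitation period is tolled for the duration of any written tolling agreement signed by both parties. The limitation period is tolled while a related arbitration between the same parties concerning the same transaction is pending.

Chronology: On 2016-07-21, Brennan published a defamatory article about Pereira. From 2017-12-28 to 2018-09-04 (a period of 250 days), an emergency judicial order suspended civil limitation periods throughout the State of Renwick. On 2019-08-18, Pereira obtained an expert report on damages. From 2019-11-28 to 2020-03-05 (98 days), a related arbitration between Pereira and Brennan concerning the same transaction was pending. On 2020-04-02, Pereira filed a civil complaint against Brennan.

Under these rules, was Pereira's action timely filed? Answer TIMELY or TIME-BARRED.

TIMELY

The claim accrued on 2016-07-21, when the wrongful act occurred.
Adding the 3 years base period to 2016-07-21 gives a deadline of 2019-07-21, before any tolling.
The period was tolled for 250 days by the emergency suspension of filing deadlines (2017-12-28 to 2018-09-04), pushing the deadline to 2020-03-27.
The period was tolled for 98 days by the pending related arbitration (2019-11-28 to 2020-03-05), pushing the deadline to 2020-07-03.
Nothing else in the chronology tolls or restarts the period.
Pereira filed on 2020-04-02, before the 2020-07-03 deadline, so the action is timely.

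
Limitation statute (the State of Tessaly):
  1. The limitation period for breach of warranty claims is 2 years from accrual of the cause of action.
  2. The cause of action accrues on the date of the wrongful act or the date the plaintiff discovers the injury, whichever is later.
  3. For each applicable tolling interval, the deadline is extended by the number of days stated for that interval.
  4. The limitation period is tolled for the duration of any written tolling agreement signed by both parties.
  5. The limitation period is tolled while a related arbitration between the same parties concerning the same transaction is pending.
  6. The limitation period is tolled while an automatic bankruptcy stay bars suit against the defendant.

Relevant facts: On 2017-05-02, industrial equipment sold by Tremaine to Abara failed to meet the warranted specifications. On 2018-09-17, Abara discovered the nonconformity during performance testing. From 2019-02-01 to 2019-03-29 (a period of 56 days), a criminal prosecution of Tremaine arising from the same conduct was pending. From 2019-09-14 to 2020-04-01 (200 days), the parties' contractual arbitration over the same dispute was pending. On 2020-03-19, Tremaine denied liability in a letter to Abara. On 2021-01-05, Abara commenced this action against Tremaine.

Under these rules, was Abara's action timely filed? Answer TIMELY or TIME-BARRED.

TIMELY

The claim accrued on 2018-09-17 — the later of the 2017-05-02 act and the 2018-09-17 discovery.
The untolled deadline — 2 years after 2018-09-17 — is 2020-09-17.
The pending related arbitration from 2019-09-14 to 2020-04-01 tolled the period for 200 days, extending the deadline to 2021-04-05.
Although a criminal prosecution ran from 2019-02-01 to 2019-03-29, the stated rules do not make that a tolling event, so it is disregarded.
Nothing else in the chronology tolls or restarts the period.
Abara filed on 2021-01-05, before the 2021-04-05 deadline, so the action is timely.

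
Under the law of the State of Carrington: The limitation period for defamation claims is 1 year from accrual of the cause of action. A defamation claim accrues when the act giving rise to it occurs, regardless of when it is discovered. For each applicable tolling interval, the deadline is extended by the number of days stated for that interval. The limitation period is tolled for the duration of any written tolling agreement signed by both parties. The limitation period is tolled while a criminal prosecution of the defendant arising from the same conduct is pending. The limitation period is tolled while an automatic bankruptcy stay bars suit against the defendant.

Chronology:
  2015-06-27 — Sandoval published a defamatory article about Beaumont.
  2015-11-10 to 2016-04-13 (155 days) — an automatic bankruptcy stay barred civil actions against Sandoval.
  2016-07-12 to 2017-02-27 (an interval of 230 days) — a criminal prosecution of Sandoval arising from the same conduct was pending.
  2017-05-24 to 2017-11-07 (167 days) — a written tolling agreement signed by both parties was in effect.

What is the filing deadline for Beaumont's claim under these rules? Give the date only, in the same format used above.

2017-12-31

The cause of action accrued on 2015-06-27, the date of the act.
Adding the 1 year base period to 2015-06-27 gives a deadline of 2016-06-27, before any tolling.
The period was tolled for 155 days by the automatic bankruptcy stay (2015-11-10 to 2016-04-13), pushing the deadline to 2016-11-29.
The period was tolled for 230 days by the pending criminal prosecution (2016-07-12 to 2017-02-27), pushing the deadline to 2017-07-17.
The period was tolled for 167 days by the written tolling agreement (2017-05-24 to 2017-11-07), pushing the deadline to 2017-12-31.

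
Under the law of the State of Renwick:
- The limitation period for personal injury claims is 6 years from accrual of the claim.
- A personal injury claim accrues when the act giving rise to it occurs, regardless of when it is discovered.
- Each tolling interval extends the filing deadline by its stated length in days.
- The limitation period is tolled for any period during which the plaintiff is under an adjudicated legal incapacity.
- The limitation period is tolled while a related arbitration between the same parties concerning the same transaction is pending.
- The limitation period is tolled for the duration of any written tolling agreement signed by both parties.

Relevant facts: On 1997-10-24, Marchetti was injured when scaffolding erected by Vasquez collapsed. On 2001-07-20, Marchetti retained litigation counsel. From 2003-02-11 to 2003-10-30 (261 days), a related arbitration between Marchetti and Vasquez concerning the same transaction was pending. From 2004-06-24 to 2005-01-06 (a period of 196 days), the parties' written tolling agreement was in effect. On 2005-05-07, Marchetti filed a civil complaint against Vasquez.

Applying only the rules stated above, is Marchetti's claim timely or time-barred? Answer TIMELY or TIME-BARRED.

The claim accrued on 1997-10-24, the date of the act.
Adding the 6 years base period to 1997-10-24 gives a deadline of 2003-10-24, before any tolling.
The pending related arbitration from 2003-02-11 to 2003-10-30 tolled the period for 261 days, extending the deadline to 2004-07-11.
The period was tolled for 196 days by the written tolling agreement (2004-06-24 to 2005-01-06), pushing the deadline to 2005-01-23.
None of the other events listed affects the running of the period under the stated rules.
Filing on 2005-05-07 missed the 2005-01-23 deadline — the action is time-barred.

TIME-BARRED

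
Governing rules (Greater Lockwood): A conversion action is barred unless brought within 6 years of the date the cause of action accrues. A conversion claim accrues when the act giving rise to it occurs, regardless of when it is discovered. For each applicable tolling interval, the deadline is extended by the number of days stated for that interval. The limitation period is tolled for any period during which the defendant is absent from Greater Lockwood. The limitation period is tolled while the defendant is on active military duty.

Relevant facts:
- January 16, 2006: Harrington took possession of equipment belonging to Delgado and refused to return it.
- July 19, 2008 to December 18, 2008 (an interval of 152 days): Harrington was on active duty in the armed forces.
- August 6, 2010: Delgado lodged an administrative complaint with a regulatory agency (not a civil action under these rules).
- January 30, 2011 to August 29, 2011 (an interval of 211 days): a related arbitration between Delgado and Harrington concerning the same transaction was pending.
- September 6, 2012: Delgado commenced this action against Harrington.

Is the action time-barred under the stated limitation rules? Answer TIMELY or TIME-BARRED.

The cause of action accrued on January 16, 2006, the date of the act.
Adding the 6 years base period to January 16, 2006 gives a deadline of January 16, 2012, before any tolling.
Because the defendant's active military service ran from July 19, 2008 to December 18, 2008, the deadline is extended by 152 days to June 16, 2012.
Although a pending arbitration ran from January 30, 2011 to August 29, 2011, the stated rules do not make that a tolling event, so it is disregarded.
None of the other events listed affects the running of the period under the stated rules.
Filing on September 6, 2012 missed the June 16, 2012 deadline — the action is time-barred.

TIME-BARRED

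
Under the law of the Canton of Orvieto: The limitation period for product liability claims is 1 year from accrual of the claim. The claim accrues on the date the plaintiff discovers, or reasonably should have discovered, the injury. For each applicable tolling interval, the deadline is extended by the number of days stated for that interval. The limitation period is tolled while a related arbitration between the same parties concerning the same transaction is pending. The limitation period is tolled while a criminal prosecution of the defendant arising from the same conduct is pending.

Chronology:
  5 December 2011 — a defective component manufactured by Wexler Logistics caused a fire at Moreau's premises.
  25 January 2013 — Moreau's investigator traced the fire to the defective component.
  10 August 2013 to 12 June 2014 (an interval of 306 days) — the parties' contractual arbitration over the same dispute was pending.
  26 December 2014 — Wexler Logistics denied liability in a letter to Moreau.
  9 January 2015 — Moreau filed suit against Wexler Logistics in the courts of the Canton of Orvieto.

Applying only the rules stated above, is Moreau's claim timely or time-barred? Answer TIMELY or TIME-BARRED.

TIME-BARRED

Accrual is tied to discovery, so the period began on 25 January 2013 rather than on 5 December 2011 when the act occurred.
Adding the 1 year base period to 25 January 2013 gives a deadline of 25 January 2014, before any tolling.
The pending related arbitration from 10 August 2013 to 12 June 2014 tolled the period for 306 days, extending the deadline to 27 November 2014.
Nothing else in the chronology tolls or restarts the period.
Filing on 9 January 2015 missed the 27 November 2014 deadline — the action is time-barred.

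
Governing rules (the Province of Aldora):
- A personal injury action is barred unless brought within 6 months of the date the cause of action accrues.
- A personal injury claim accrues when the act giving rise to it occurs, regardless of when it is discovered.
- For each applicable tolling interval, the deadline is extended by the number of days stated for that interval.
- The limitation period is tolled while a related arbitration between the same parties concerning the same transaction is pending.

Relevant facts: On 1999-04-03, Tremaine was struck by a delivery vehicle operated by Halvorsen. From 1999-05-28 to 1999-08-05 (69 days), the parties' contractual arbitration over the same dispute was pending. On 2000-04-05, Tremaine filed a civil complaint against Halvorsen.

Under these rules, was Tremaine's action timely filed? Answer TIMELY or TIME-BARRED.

TIME-BARRED

The cause of action accrued on 1999-04-03, the date of the act.
Adding the 6 months base period to 1999-04-03 gives a deadline of 1999-10-03, before any tolling.
Because the pending related arbitration ran from 1999-05-28 to 1999-08-05, the deadline is extended by 69 days to 1999-12-11.
Tremaine filed on 2000-04-05, after the 1999-12-11 deadline, so the action is time-barred.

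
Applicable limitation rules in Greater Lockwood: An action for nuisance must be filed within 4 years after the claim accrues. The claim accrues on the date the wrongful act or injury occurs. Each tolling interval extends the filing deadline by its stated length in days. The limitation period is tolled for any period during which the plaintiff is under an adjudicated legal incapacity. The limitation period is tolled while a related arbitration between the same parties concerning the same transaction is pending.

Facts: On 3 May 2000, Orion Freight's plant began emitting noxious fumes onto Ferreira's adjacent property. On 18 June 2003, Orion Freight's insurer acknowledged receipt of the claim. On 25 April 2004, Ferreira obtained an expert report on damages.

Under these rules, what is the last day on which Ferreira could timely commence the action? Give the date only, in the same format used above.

3 May 2004

The claim accrued on 3 May 2000, the date of the act.
4 years from 3 May 2000 is 3 May 2004.
Nothing else in the chronology tolls or restarts the period.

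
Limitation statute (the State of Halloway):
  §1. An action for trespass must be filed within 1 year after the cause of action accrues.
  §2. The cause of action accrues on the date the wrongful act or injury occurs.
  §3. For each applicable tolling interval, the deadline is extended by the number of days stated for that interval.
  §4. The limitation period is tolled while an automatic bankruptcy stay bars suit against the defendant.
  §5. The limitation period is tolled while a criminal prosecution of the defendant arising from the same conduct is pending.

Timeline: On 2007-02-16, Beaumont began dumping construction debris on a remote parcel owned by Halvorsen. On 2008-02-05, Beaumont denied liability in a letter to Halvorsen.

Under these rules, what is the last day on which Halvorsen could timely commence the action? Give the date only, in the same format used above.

The cause of action accrued on 2007-02-16, the date of the act.
The untolled deadline — 1 year after 2007-02-16 — is 2008-02-16.
The other events in the timeline have no effect on the limitation period under the stated rules.

2008-02-16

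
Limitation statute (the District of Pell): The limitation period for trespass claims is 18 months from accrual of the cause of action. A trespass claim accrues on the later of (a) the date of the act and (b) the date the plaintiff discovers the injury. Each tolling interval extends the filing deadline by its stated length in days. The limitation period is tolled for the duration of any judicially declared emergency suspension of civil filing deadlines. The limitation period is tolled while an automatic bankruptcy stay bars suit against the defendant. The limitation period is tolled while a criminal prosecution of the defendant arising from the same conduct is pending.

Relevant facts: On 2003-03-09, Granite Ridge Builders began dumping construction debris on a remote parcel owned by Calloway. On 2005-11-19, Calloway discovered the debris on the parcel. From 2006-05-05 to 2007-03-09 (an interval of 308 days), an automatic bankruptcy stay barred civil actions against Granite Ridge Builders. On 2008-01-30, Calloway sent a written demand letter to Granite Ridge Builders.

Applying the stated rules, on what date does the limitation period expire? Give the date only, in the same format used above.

2008-03-22

Taking the later of the act (2003-03-09) and discovery (2005-11-19), the claim accrued on 2005-11-19.
The untolled deadline — 18 months after 2005-11-19 — is 2007-05-19.
The period was tolled for 308 days by the automatic bankruptcy stay (2006-05-05 to 2007-03-09), pushing the deadline to 2008-03-22.
Nothing else in the chronology tolls or restarts the period.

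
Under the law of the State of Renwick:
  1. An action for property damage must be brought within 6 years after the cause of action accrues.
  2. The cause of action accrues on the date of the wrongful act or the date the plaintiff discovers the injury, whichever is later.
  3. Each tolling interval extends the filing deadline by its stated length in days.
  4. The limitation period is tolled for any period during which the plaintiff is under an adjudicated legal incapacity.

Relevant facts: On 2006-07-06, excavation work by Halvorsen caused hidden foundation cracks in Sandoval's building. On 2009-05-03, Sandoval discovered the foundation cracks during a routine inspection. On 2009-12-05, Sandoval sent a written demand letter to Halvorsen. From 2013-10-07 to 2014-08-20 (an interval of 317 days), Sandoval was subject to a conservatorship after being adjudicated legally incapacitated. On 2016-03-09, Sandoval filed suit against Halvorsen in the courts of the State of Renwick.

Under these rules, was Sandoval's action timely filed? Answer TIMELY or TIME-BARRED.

TIMELY

Taking the later of the act (2006-07-06) and discovery (2009-05-03), the claim accrued on 2009-05-03.
The untolled deadline — 6 years after 2009-05-03 — is 2015-05-03.
The period was tolled for 317 days by the plaintiff's legal incapacity (2013-10-07 to 2014-08-20), pushing the deadline to 2016-03-15.
Nothing else in the chronology tolls or restarts the period.
Filing on 2016-03-09 beat the 2016-03-15 deadline — the action is timely.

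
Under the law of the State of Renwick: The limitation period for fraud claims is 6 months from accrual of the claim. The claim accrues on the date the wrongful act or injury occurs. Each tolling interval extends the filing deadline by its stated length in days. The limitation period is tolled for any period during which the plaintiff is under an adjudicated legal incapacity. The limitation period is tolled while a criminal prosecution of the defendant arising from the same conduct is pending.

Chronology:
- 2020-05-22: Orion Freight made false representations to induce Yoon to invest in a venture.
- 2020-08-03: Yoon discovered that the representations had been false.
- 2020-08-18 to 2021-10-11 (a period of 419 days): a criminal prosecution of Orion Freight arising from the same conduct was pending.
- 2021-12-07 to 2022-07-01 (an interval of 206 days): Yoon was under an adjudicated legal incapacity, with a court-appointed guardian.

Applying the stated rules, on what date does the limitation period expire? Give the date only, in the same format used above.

Accrual is governed by the date of the act, so the period began to run on 2020-05-22; the later discovery on 2020-08-03 is irrelevant under the stated rule.
The untolled deadline — 6 months after 2020-05-22 — is 2020-11-22.
Because the pending criminal prosecution ran from 2020-08-18 to 2021-10-11, the deadline is extended by 419 days to 2022-01-15.
The plaintiff's legal incapacity from 2021-12-07 to 2022-07-01 tolled the period for 206 days, extending the deadline to 2022-08-09.

2022-08-09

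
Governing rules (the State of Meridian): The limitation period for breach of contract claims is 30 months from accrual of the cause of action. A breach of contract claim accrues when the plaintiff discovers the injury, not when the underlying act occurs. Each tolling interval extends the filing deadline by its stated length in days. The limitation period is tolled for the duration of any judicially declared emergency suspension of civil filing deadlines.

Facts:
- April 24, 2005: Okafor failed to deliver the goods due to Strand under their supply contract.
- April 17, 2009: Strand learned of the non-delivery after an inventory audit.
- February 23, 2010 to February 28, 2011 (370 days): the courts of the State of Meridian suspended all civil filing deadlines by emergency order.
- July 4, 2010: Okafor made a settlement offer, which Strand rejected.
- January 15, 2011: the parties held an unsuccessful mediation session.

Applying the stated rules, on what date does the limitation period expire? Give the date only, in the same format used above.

The claim did not accrue until Strand discovered the injury on April 17, 2009; the April 24, 2005 act date does not start the clock under the stated rule.
The untolled deadline — 30 months after April 17, 2009 — is October 17, 2011.
Because the emergency suspension of filing deadlines ran from February 23, 2010 to February 28, 2011, the deadline is extended by 370 days to October 21, 2012.
None of the other events listed affects the running of the period under the stated rules.

October 21, 2012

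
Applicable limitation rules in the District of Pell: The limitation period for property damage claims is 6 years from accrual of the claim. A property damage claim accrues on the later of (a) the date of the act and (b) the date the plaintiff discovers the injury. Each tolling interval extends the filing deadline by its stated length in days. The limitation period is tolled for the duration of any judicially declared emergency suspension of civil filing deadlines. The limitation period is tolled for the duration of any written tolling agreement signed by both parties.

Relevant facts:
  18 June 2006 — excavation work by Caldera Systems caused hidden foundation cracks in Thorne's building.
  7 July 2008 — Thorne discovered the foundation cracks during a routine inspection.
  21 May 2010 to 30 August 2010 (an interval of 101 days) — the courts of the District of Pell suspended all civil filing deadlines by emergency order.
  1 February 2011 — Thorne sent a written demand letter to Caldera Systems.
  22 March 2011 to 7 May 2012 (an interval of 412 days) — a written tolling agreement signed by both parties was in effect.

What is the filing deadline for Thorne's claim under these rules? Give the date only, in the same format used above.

2 December 2015

Taking the later of the act (18 June 2006) and discovery (7 July 2008), the claim accrued on 7 July 2008.
6 years from 7 July 2008 is 7 July 2014.
The emergency suspension of filing deadlines from 21 May 2010 to 30 August 2010 tolled the period for 101 days, extending the deadline to 16 October 2014.
Because the written tolling agreement ran from 22 March 2011 to 7 May 2012, the deadline is extended by 412 days to 2 December 2015.
None of the other events listed affects the running of the period under the stated rules.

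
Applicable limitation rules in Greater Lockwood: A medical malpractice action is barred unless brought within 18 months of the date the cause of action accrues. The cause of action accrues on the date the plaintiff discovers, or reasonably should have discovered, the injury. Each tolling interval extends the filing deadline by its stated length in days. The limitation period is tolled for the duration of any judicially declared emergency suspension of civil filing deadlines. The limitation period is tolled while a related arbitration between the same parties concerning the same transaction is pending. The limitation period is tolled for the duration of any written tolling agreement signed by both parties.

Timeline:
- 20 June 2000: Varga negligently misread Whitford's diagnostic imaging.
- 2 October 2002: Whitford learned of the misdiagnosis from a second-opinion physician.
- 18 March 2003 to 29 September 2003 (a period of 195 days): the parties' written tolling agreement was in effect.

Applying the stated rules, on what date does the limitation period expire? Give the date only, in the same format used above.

Under the discovery rule, the claim accrued on 2 October 2002, when Whitford discovered the injury — not on the 20 June 2000 date of the underlying act.
Adding the 18 months base period to 2 October 2002 gives a deadline of 2 April 2004, before any tolling.
Because the written tolling agreement ran from 18 March 2003 to 29 September 2003, the deadline is extended by 195 days to 14 October 2004.

14 October 2004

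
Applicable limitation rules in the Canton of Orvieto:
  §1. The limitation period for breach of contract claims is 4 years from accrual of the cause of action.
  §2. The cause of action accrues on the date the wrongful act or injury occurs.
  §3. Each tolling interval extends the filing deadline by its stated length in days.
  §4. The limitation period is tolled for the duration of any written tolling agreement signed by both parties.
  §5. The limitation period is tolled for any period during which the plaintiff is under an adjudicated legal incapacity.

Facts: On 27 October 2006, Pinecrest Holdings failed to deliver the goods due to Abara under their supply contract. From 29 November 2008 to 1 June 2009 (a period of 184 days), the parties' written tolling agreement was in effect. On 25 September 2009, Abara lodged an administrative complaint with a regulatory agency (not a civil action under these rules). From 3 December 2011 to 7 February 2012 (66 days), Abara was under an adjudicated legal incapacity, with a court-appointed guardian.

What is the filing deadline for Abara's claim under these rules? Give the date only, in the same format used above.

29 April 2011

The cause of action accrued on 27 October 2006, the date of the act.
Adding the 4 years base period to 27 October 2006 gives a deadline of 27 October 2010, before any tolling.
The period was tolled for 184 days by the written tolling agreement (29 November 2008 to 1 June 2009), pushing the deadline to 29 April 2011.
The plaintiff's legal incapacity starting 3 December 2011 came too late — the period had run on 29 April 2011 — and so does not extend the deadline.
None of the other events listed affects the running of the period under the stated rules.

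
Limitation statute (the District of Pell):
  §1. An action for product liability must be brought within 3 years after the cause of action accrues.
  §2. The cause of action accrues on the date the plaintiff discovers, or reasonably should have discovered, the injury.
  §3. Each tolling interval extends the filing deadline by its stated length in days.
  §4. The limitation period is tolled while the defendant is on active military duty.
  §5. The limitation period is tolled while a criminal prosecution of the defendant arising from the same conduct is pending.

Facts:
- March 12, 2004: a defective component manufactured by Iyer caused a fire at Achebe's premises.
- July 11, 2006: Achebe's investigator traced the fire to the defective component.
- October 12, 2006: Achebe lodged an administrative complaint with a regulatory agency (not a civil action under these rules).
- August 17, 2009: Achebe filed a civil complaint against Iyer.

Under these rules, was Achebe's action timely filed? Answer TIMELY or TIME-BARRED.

Accrual is tied to discovery, so the period began on July 11, 2006 rather than on March 12, 2004 when the act occurred.
Adding the 3 years base period to July 11, 2006 gives a deadline of July 11, 2009, before any tolling.
None of the other events listed affects the running of the period under the stated rules.
The August 17, 2009 filing falls after the July 11, 2009 deadline; the claim is time-barred.

TIME-BARRED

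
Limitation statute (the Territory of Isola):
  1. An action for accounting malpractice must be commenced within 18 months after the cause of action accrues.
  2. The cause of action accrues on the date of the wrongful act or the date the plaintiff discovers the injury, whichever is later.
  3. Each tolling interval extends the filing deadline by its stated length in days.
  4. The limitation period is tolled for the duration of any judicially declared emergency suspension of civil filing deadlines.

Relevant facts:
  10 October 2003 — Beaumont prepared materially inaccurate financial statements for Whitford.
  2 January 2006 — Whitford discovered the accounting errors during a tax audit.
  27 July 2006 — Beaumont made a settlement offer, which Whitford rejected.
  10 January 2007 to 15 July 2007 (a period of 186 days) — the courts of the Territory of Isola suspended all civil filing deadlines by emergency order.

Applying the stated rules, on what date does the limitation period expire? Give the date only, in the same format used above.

4 January 2008

Taking the later of the act (10 October 2003) and discovery (2 January 2006), the claim accrued on 2 January 2006.
Adding the 18 months base period to 2 January 2006 gives a deadline of 2 July 2007, before any tolling.
The emergency suspension of filing deadlines from 10 January 2007 to 15 July 2007 tolled the period for 186 days, extending the deadline to 4 January 2008.
None of the other events listed affects the running of the period under the stated rules.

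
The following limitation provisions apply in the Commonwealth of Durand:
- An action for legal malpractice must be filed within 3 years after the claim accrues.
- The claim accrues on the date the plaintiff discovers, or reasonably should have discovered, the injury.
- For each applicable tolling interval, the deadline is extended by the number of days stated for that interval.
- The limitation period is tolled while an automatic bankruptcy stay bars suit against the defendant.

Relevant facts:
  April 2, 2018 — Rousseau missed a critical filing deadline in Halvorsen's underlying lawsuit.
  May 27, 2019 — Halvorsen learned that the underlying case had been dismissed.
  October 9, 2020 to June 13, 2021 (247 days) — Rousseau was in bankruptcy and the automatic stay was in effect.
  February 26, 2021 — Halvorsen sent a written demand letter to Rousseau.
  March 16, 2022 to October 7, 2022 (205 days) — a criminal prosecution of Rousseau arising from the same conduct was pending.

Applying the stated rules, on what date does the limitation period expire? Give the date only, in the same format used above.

January 29, 2023

Under the discovery rule, the claim accrued on May 27, 2019, when Halvorsen discovered the injury — not on the April 2, 2018 date of the underlying act.
Adding the 3 years base period to May 27, 2019 gives a deadline of May 27, 2022, before any tolling.
The period was tolled for 247 days by the automatic bankruptcy stay (October 9, 2020 to June 13, 2021), pushing the deadline to January 29, 2023.
Although a criminal prosecution ran from March 16, 2022 to October 7, 2022, the stated rules do not make that a tolling event, so it is disregarded.
The other events in the timeline have no effect on the limitation period under the stated rules.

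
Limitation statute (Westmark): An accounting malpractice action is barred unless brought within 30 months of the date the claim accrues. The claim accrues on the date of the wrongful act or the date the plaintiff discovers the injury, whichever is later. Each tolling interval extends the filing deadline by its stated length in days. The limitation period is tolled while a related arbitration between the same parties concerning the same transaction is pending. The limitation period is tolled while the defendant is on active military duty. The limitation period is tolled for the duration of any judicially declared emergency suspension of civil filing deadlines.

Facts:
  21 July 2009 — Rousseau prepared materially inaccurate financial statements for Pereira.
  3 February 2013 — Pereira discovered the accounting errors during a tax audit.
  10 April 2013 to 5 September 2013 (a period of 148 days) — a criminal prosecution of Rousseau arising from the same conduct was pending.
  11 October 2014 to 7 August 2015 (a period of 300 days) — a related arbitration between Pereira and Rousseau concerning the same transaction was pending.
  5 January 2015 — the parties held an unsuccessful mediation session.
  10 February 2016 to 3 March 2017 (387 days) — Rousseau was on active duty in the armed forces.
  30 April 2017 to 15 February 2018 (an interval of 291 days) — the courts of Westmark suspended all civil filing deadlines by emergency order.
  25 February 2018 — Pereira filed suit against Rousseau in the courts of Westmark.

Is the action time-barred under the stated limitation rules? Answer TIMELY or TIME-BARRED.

Taking the later of the act (21 July 2009) and discovery (3 February 2013), the claim accrued on 3 February 2013.
The untolled deadline — 30 months after 3 February 2013 — is 3 August 2015.
The pending related arbitration from 11 October 2014 to 7 August 2015 tolled the period for 300 days, extending the deadline to 29 May 2016.
The period was tolled for 387 days by the defendant's active military service (10 February 2016 to 3 March 2017), pushing the deadline to 20 June 2017.
The period was tolled for 291 days by the emergency suspension of filing deadlines (30 April 2017 to 15 February 2018), pushing the deadline to 7 April 2018.
The pending criminal prosecution from 10 April 2013 to 5 September 2013 does not toll the period, because no stated rule makes a criminal prosecution a tolling event.
Nothing else in the chronology tolls or restarts the period.
The 25 February 2018 filing precedes the 7 April 2018 deadline; the claim is timely.

TIMELY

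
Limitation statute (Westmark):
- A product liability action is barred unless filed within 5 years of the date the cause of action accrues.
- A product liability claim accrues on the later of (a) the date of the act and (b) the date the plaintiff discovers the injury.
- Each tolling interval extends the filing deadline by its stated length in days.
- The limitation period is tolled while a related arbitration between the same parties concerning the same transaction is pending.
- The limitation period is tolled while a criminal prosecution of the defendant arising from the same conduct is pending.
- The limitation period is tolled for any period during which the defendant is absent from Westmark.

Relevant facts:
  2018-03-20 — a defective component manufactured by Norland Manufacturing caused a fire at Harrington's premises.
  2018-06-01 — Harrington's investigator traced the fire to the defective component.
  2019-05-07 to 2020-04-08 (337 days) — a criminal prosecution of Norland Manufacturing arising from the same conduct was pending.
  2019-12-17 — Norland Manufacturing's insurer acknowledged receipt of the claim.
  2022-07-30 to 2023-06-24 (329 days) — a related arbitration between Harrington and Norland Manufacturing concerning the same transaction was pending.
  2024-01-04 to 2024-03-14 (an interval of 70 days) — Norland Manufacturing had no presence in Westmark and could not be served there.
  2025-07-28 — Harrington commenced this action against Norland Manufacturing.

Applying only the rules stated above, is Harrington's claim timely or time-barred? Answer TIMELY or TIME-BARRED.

TIME-BARRED

Taking the later of the act (2018-03-20) and discovery (2018-06-01), the claim accrued on 2018-06-01.
The untolled deadline — 5 years after 2018-06-01 — is 2023-06-01.
The period was tolled for 337 days by the pending criminal prosecution (2019-05-07 to 2020-04-08), pushing the deadline to 2024-05-03.
The pending related arbitration from 2022-07-30 to 2023-06-24 tolled the period for 329 days, extending the deadline to 2025-03-28.
The period was tolled for 70 days by the defendant's absence from the jurisdiction (2024-01-04 to 2024-03-14), pushing the deadline to 2025-06-06.
None of the other events listed affects the running of the period under the stated rules.
Filing on 2025-07-28 missed the 2025-06-06 deadline — the action is time-barred.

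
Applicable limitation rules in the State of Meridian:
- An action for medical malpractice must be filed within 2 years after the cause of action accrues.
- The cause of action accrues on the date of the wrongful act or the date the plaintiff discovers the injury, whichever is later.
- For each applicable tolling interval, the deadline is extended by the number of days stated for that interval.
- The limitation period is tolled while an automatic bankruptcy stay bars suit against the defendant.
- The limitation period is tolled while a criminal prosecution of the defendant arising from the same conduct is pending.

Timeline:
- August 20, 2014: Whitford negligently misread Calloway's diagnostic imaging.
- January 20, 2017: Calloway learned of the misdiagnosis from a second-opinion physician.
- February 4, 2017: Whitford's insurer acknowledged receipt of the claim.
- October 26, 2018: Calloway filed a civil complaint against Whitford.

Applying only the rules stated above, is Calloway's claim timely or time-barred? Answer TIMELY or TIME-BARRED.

Taking the later of the act (August 20, 2014) and discovery (January 20, 2017), the claim accrued on January 20, 2017.
The untolled deadline — 2 years after January 20, 2017 — is January 20, 2019.
The other events in the timeline have no effect on the limitation period under the stated rules.
Calloway filed on October 26, 2018, before the January 20, 2019 deadline, so the action is timely.

TIMELY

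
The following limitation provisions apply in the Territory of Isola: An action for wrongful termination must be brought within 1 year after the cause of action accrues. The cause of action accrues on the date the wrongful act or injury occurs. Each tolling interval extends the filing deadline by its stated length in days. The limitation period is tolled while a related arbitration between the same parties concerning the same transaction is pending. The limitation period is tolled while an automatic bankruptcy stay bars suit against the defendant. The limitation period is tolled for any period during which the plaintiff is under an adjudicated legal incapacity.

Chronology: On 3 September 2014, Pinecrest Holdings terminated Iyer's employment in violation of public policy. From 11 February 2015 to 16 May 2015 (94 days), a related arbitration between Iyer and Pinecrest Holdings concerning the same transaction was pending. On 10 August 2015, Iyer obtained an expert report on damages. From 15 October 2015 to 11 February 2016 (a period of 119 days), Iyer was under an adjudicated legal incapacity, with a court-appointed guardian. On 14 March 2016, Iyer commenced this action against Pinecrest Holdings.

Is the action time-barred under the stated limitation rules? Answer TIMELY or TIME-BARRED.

The cause of action accrued on 3 September 2014, the date of the act.
Adding the 1 year base period to 3 September 2014 gives a deadline of 3 September 2015, before any tolling.
The pending related arbitration from 11 February 2015 to 16 May 2015 tolled the period for 94 days, extending the deadline to 6 December 2015.
The plaintiff's legal incapacity from 15 October 2015 to 11 February 2016 tolled the period for 119 days, extending the deadline to 3 April 2016.
None of the other events listed affects the running of the period under the stated rules.
The 14 March 2016 filing precedes the 3 April 2016 deadline; the claim is timely.

TIMELY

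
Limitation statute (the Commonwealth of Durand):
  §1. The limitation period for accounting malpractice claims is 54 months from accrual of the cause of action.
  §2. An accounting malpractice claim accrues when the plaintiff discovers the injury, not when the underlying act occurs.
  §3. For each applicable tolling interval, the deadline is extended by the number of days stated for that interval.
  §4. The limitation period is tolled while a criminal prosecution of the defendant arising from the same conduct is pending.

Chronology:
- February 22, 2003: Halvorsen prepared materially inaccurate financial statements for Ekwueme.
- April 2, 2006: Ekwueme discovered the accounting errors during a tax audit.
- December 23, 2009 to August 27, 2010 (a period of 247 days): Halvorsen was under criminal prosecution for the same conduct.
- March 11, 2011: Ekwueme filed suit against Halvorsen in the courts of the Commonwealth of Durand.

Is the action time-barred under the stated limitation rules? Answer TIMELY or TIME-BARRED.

Under the discovery rule, the claim accrued on April 2, 2006, when Ekwueme discovered the injury — not on the February 22, 2003 date of the underlying act.
Adding the 54 months base period to April 2, 2006 gives a deadline of October 2, 2010, before any tolling.
The period was tolled for 247 days by the pending criminal prosecution (December 23, 2009 to August 27, 2010), pushing the deadline to June 6, 2011.
The March 11, 2011 filing precedes the June 6, 2011 deadline; the claim is timely.

TIMELY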